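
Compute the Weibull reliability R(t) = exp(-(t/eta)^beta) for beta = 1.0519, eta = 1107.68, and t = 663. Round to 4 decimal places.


beta = 1.0519, eta = 1107.68, t = 663
t/eta = 663 / 1107.68 = 0.5985
(t/eta)^beta = 0.5985^1.0519 = 0.5828
R(t) = exp(-0.5828)
R(t) = 0.5583

0.5583


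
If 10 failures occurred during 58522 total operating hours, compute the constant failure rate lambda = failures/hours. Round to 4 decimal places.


failures = 10
total_hours = 58522
lambda = 10 / 58522
lambda = 0.0002

0.0002


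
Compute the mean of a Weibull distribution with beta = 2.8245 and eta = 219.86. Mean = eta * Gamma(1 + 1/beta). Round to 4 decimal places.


beta = 2.8245, eta = 219.86
1/beta = 0.354
1 + 1/beta = 1.354
Gamma(1.354) = 0.8907
Mean = 219.86 * 0.8907
Mean = 195.84

195.84


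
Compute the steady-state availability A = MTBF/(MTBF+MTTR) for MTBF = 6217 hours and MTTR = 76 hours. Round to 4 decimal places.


MTBF = 6217
MTTR = 76
MTBF + MTTR = 6293
A = 6217 / 6293
A = 0.9879

0.9879


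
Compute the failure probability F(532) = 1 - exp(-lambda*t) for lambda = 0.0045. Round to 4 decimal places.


lambda = 0.0045, t = 532
lambda * t = 2.394
exp(-2.394) = 0.0913
F(t) = 1 - 0.0913
F(t) = 0.9087

0.9087


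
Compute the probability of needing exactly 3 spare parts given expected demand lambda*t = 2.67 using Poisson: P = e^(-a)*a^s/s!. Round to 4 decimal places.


a = 2.67, s = 3
e^(-a) = e^(-2.67) = 0.0693
a^s = 2.67^3 = 19.0342
s! = 6
P = 0.0693 * 19.0342 / 6
P = 0.2197

0.2197


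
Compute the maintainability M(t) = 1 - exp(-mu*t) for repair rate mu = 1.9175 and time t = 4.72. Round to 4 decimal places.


mu = 1.9175, t = 4.72
mu * t = 1.9175 * 4.72 = 9.0506
exp(-9.0506) = 0.0001
M(t) = 1 - 0.0001
M(t) = 0.9999

0.9999


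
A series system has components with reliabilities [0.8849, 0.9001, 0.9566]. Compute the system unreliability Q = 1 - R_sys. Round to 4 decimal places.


Components: [0.8849, 0.9001, 0.9566]
After component 1: product = 0.8849
After component 2: product = 0.7965
After component 3: product = 0.7619
R_sys = 0.7619
Q = 1 - 0.7619 = 0.2381

0.2381


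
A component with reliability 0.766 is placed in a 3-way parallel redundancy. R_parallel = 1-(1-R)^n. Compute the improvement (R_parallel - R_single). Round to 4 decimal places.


R_single = 0.766, n = 3
1 - R_single = 0.234
(1 - R_single)^n = 0.234^3 = 0.0128
R_parallel = 1 - 0.0128 = 0.9872
Improvement = 0.9872 - 0.766
Improvement = 0.2212

0.2212


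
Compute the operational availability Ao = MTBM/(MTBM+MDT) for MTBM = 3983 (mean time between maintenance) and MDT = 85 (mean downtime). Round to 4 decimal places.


MTBM = 3983
MDT = 85
MTBM + MDT = 4068
Ao = 3983 / 4068
Ao = 0.9791

0.9791


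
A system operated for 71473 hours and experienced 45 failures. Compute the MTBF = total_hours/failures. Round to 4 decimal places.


total_hours = 71473
failures = 45
MTBF = 71473 / 45
MTBF = 1588.2889

1588.2889


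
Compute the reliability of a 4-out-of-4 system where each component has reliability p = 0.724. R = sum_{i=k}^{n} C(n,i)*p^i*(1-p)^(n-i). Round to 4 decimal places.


k = 4, n = 4, p = 0.724
i=4: C(4,4)=1 * 0.724^4 * 0.276^0 = 0.2748
R = sum of terms = 0.2748

0.2748


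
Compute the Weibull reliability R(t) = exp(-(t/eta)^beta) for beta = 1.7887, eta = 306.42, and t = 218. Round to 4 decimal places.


beta = 1.7887, eta = 306.42, t = 218
t/eta = 218 / 306.42 = 0.7114
(t/eta)^beta = 0.7114^1.7887 = 0.5439
R(t) = exp(-0.5439)
R(t) = 0.5805

0.5805


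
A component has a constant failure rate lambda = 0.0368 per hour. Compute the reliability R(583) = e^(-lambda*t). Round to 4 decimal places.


lambda = 0.0368
t = 583
lambda * t = 21.4544
R(t) = e^(-21.4544)
R(t) = 0.0

0.0


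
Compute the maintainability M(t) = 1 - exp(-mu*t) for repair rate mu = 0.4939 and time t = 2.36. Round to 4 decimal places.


mu = 0.4939, t = 2.36
mu * t = 0.4939 * 2.36 = 1.1656
exp(-1.1656) = 0.3117
M(t) = 1 - 0.3117
M(t) = 0.6883

0.6883


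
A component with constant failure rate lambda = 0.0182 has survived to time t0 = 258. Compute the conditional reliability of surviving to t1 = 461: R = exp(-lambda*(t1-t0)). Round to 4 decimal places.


lambda = 0.0182
t0 = 258, t1 = 461
t1 - t0 = 203
lambda * (t1-t0) = 0.0182 * 203 = 3.6946
R = exp(-3.6946)
R = 0.0249

0.0249


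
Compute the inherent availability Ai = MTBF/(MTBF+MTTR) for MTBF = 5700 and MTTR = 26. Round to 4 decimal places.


MTBF = 5700
MTTR = 26
MTBF + MTTR = 5726
Ai = 5700 / 5726
Ai = 0.9955

0.9955


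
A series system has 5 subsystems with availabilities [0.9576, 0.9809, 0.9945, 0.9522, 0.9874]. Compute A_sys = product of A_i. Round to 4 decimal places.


Subsystems: [0.9576, 0.9809, 0.9945, 0.9522, 0.9874]
After subsystem 1 (A=0.9576): product = 0.9576
After subsystem 2 (A=0.9809): product = 0.9393
After subsystem 3 (A=0.9945): product = 0.9341
After subsystem 4 (A=0.9522): product = 0.8895
After subsystem 5 (A=0.9874): product = 0.8783
A_sys = 0.8783

0.8783


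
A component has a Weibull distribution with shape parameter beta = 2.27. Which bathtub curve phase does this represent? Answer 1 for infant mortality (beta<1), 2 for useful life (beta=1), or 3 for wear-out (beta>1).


beta = 2.27
Compare beta to 1:
beta < 1 => infant mortality (phase 1)
beta = 1 => useful life (phase 2)
beta > 1 => wear-out (phase 3)
Since beta = 2.27, this is wear-out (increasing failure rate)
Phase = 3

3


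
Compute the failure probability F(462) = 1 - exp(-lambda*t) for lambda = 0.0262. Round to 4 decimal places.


lambda = 0.0262, t = 462
lambda * t = 12.1044
exp(-12.1044) = 0.0
F(t) = 1 - 0.0
F(t) = 1.0

1.0


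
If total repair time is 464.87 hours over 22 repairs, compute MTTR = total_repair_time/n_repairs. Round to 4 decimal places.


total_repair_time = 464.87
n_repairs = 22
MTTR = 464.87 / 22
MTTR = 21.1305

21.1305


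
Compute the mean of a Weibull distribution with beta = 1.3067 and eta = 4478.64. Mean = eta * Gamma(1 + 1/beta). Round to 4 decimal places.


beta = 1.3067, eta = 4478.64
1/beta = 0.7653
1 + 1/beta = 1.7653
Gamma(1.7653) = 0.9226
Mean = 4478.64 * 0.9226
Mean = 4132.1186

4132.1186


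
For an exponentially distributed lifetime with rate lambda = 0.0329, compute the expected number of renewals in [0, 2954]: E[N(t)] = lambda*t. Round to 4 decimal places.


lambda = 0.0329
t = 2954
E[N(t)] = lambda * t
E[N(t)] = 0.0329 * 2954
E[N(t)] = 97.1866

97.1866


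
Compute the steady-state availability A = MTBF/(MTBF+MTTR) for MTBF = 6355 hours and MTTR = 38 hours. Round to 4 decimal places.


MTBF = 6355
MTTR = 38
MTBF + MTTR = 6393
A = 6355 / 6393
A = 0.9941

0.9941


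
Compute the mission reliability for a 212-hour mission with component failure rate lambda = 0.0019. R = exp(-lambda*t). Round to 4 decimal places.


lambda = 0.0019
mission_time = 212
lambda * t = 0.0019 * 212 = 0.4028
R = exp(-0.4028)
R = 0.6684

0.6684


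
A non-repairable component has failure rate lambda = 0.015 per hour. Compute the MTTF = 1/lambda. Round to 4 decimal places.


lambda = 0.015
MTTF = 1 / 0.015
MTTF = 66.6667

66.6667


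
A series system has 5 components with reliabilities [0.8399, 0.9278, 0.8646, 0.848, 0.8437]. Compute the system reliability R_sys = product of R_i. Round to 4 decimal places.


Components: [0.8399, 0.9278, 0.8646, 0.848, 0.8437]
After component 1 (R=0.8399): product = 0.8399
After component 2 (R=0.9278): product = 0.7793
After component 3 (R=0.8646): product = 0.6737
After component 4 (R=0.848): product = 0.5713
After component 5 (R=0.8437): product = 0.482
R_sys = 0.482

0.482


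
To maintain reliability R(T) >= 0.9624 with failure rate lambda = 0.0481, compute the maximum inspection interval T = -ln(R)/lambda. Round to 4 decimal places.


R_target = 0.9624
lambda = 0.0481
-ln(0.9624) = 0.0383
T = 0.0383 / 0.0481
T = 0.7968

0.7968


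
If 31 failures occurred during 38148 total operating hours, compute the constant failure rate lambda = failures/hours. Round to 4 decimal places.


failures = 31
total_hours = 38148
lambda = 31 / 38148
lambda = 0.0008

0.0008


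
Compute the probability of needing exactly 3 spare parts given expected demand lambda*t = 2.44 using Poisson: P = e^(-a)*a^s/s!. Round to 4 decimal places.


a = 2.44, s = 3
e^(-a) = e^(-2.44) = 0.0872
a^s = 2.44^3 = 14.5268
s! = 6
P = 0.0872 * 14.5268 / 6
P = 0.211

0.211


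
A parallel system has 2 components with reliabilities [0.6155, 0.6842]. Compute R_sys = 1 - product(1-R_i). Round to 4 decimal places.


Components: [0.6155, 0.6842]
(1 - 0.6155) = 0.3845, running product = 0.3845
(1 - 0.6842) = 0.3158, running product = 0.1214
Product of (1-R_i) = 0.1214
R_sys = 1 - 0.1214 = 0.8786

0.8786


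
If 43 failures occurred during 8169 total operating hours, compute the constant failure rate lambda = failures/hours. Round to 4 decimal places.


failures = 43
total_hours = 8169
lambda = 43 / 8169
lambda = 0.0053

0.0053


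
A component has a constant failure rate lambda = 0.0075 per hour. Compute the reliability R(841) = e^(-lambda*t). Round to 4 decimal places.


lambda = 0.0075
t = 841
lambda * t = 6.3075
R(t) = e^(-6.3075)
R(t) = 0.0018

0.0018


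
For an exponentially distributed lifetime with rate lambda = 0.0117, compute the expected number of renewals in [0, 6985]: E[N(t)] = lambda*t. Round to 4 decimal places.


lambda = 0.0117
t = 6985
E[N(t)] = lambda * t
E[N(t)] = 0.0117 * 6985
E[N(t)] = 81.7245

81.7245


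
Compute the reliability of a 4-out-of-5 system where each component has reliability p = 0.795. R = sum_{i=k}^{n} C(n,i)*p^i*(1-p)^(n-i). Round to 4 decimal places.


k = 4, n = 5, p = 0.795
i=4: C(5,4)=5 * 0.795^4 * 0.205^1 = 0.4094
i=5: C(5,5)=1 * 0.795^5 * 0.205^0 = 0.3176
R = sum of terms = 0.727

0.727


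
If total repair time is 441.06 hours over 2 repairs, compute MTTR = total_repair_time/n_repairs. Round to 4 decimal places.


total_repair_time = 441.06
n_repairs = 2
MTTR = 441.06 / 2
MTTR = 220.53

220.53


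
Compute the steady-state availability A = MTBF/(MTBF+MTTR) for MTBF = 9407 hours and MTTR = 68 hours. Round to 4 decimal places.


MTBF = 9407
MTTR = 68
MTBF + MTTR = 9475
A = 9407 / 9475
A = 0.9928

0.9928


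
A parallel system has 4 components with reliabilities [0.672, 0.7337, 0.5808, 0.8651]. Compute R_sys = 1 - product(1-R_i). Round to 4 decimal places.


Components: [0.672, 0.7337, 0.5808, 0.8651]
(1 - 0.672) = 0.328, running product = 0.328
(1 - 0.7337) = 0.2663, running product = 0.0873
(1 - 0.5808) = 0.4192, running product = 0.0366
(1 - 0.8651) = 0.1349, running product = 0.0049
Product of (1-R_i) = 0.0049
R_sys = 1 - 0.0049 = 0.9951

0.9951


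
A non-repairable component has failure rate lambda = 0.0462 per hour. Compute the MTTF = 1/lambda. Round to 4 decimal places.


lambda = 0.0462
MTTF = 1 / 0.0462
MTTF = 21.645

21.645


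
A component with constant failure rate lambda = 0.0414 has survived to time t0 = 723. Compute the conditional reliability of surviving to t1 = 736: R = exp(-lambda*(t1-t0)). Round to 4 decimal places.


lambda = 0.0414
t0 = 723, t1 = 736
t1 - t0 = 13
lambda * (t1-t0) = 0.0414 * 13 = 0.5382
R = exp(-0.5382)
R = 0.5838

0.5838


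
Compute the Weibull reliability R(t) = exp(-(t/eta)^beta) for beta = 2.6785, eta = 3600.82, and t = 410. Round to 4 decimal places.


beta = 2.6785, eta = 3600.82, t = 410
t/eta = 410 / 3600.82 = 0.1139
(t/eta)^beta = 0.1139^2.6785 = 0.003
R(t) = exp(-0.003)
R(t) = 0.997

0.997


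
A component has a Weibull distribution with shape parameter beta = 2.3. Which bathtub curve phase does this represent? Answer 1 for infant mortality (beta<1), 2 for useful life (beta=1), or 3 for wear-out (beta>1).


beta = 2.3
Compare beta to 1:
beta < 1 => infant mortality (phase 1)
beta = 1 => useful life (phase 2)
beta > 1 => wear-out (phase 3)
Since beta = 2.3, this is wear-out (increasing failure rate)
Phase = 3

3


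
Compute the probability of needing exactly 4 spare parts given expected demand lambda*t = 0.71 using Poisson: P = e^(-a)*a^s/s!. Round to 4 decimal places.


a = 0.71, s = 4
e^(-a) = e^(-0.71) = 0.4916
a^s = 0.71^4 = 0.2541
s! = 24
P = 0.4916 * 0.2541 / 24
P = 0.0052

0.0052


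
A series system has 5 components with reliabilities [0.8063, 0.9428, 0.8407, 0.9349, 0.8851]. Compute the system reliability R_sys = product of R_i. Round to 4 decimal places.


Components: [0.8063, 0.9428, 0.8407, 0.9349, 0.8851]
After component 1 (R=0.8063): product = 0.8063
After component 2 (R=0.9428): product = 0.7602
After component 3 (R=0.8407): product = 0.6391
After component 4 (R=0.9349): product = 0.5975
After component 5 (R=0.8851): product = 0.5288
R_sys = 0.5288

0.5288


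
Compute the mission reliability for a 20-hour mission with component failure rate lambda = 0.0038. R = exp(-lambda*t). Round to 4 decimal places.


lambda = 0.0038
mission_time = 20
lambda * t = 0.0038 * 20 = 0.076
R = exp(-0.076)
R = 0.9268

0.9268


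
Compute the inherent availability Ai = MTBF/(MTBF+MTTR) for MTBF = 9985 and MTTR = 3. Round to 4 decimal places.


MTBF = 9985
MTTR = 3
MTBF + MTTR = 9988
Ai = 9985 / 9988
Ai = 0.9997

0.9997


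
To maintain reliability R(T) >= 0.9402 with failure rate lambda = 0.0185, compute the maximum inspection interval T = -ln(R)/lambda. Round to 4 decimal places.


R_target = 0.9402
lambda = 0.0185
-ln(0.9402) = 0.0617
T = 0.0617 / 0.0185
T = 3.3331

3.3331


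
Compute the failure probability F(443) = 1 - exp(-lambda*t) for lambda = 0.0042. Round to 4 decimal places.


lambda = 0.0042, t = 443
lambda * t = 1.8606
exp(-1.8606) = 0.1556
F(t) = 1 - 0.1556
F(t) = 0.8444

0.8444


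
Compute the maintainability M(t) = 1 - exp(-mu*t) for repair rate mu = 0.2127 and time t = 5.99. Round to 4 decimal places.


mu = 0.2127, t = 5.99
mu * t = 0.2127 * 5.99 = 1.2741
exp(-1.2741) = 0.2797
M(t) = 1 - 0.2797
M(t) = 0.7203

0.7203


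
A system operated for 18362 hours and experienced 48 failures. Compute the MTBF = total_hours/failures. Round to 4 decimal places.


total_hours = 18362
failures = 48
MTBF = 18362 / 48
MTBF = 382.5417

382.5417


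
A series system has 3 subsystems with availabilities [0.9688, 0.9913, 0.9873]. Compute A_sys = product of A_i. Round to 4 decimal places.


Subsystems: [0.9688, 0.9913, 0.9873]
After subsystem 1 (A=0.9688): product = 0.9688
After subsystem 2 (A=0.9913): product = 0.9604
After subsystem 3 (A=0.9873): product = 0.9482
A_sys = 0.9482

0.9482


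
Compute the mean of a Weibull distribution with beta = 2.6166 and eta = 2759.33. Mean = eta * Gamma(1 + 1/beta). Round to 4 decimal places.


beta = 2.6166, eta = 2759.33
1/beta = 0.3822
1 + 1/beta = 1.3822
Gamma(1.3822) = 0.8884
Mean = 2759.33 * 0.8884
Mean = 2451.3355

2451.3355


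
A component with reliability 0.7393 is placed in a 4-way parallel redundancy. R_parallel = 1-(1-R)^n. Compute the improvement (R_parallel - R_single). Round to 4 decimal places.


R_single = 0.7393, n = 4
1 - R_single = 0.2607
(1 - R_single)^n = 0.2607^4 = 0.0046
R_parallel = 1 - 0.0046 = 0.9954
Improvement = 0.9954 - 0.7393
Improvement = 0.2561

0.2561


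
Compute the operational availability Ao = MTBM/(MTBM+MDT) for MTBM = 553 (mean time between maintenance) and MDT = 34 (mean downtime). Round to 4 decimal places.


MTBM = 553
MDT = 34
MTBM + MDT = 587
Ao = 553 / 587
Ao = 0.9421

0.9421


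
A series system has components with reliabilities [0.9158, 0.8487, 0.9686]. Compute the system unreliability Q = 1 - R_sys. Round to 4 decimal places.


Components: [0.9158, 0.8487, 0.9686]
After component 1: product = 0.9158
After component 2: product = 0.7772
After component 3: product = 0.7528
R_sys = 0.7528
Q = 1 - 0.7528 = 0.2472

0.2472


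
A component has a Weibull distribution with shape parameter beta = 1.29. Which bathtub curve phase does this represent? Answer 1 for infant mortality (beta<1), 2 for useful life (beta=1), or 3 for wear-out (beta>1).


beta = 1.29
Compare beta to 1:
beta < 1 => infant mortality (phase 1)
beta = 1 => useful life (phase 2)
beta > 1 => wear-out (phase 3)
Since beta = 1.29, this is wear-out (increasing failure rate)
Phase = 3

3


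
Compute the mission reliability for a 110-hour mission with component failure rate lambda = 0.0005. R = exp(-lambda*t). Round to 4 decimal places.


lambda = 0.0005
mission_time = 110
lambda * t = 0.0005 * 110 = 0.055
R = exp(-0.055)
R = 0.9465

0.9465


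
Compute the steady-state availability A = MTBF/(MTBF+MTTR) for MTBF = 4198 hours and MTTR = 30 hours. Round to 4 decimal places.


MTBF = 4198
MTTR = 30
MTBF + MTTR = 4228
A = 4198 / 4228
A = 0.9929

0.9929


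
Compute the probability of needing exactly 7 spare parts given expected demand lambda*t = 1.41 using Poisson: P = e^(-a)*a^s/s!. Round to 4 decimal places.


a = 1.41, s = 7
e^(-a) = e^(-1.41) = 0.2441
a^s = 1.41^7 = 11.0798
s! = 5040
P = 0.2441 * 11.0798 / 5040
P = 0.0005

0.0005


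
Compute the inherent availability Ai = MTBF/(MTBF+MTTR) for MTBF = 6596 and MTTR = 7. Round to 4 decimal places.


MTBF = 6596
MTTR = 7
MTBF + MTTR = 6603
Ai = 6596 / 6603
Ai = 0.9989

0.9989


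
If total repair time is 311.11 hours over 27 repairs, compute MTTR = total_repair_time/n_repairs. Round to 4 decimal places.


total_repair_time = 311.11
n_repairs = 27
MTTR = 311.11 / 27
MTTR = 11.5226

11.5226


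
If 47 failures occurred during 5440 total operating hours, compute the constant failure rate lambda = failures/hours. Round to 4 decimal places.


failures = 47
total_hours = 5440
lambda = 47 / 5440
lambda = 0.0086

0.0086


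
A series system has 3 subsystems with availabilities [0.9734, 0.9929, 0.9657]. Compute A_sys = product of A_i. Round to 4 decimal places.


Subsystems: [0.9734, 0.9929, 0.9657]
After subsystem 1 (A=0.9734): product = 0.9734
After subsystem 2 (A=0.9929): product = 0.9665
After subsystem 3 (A=0.9657): product = 0.9333
A_sys = 0.9333

0.9333


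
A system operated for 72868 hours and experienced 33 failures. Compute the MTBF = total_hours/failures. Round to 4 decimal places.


total_hours = 72868
failures = 33
MTBF = 72868 / 33
MTBF = 2208.1212

2208.1212


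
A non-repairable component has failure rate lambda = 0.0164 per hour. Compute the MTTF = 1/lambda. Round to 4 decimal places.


lambda = 0.0164
MTTF = 1 / 0.0164
MTTF = 60.9756

60.9756


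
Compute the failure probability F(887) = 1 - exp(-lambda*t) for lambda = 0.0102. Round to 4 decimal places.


lambda = 0.0102, t = 887
lambda * t = 9.0474
exp(-9.0474) = 0.0001
F(t) = 1 - 0.0001
F(t) = 0.9999

0.9999


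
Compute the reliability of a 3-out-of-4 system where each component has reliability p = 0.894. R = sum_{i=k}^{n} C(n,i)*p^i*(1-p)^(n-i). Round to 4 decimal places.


k = 3, n = 4, p = 0.894
i=3: C(4,3)=4 * 0.894^3 * 0.106^1 = 0.303
i=4: C(4,4)=1 * 0.894^4 * 0.106^0 = 0.6388
R = sum of terms = 0.9417

0.9417


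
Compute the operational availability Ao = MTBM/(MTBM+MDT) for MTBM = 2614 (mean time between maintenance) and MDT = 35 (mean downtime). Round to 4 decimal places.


MTBM = 2614
MDT = 35
MTBM + MDT = 2649
Ao = 2614 / 2649
Ao = 0.9868

0.9868


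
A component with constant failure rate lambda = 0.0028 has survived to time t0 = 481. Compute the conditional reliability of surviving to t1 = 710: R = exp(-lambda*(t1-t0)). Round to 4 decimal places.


lambda = 0.0028
t0 = 481, t1 = 710
t1 - t0 = 229
lambda * (t1-t0) = 0.0028 * 229 = 0.6412
R = exp(-0.6412)
R = 0.5267

0.5267


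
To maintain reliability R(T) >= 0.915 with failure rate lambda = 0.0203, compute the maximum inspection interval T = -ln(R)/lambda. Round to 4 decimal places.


R_target = 0.915
lambda = 0.0203
-ln(0.915) = 0.0888
T = 0.0888 / 0.0203
T = 4.3759

4.3759


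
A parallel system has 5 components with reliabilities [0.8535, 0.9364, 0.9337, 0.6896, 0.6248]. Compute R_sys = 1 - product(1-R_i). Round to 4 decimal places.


Components: [0.8535, 0.9364, 0.9337, 0.6896, 0.6248]
(1 - 0.8535) = 0.1465, running product = 0.1465
(1 - 0.9364) = 0.0636, running product = 0.0093
(1 - 0.9337) = 0.0663, running product = 0.0006
(1 - 0.6896) = 0.3104, running product = 0.0002
(1 - 0.6248) = 0.3752, running product = 0.0001
Product of (1-R_i) = 0.0001
R_sys = 1 - 0.0001 = 0.9999

0.9999


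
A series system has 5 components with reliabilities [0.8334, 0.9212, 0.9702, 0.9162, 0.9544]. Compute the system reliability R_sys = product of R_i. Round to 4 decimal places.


Components: [0.8334, 0.9212, 0.9702, 0.9162, 0.9544]
After component 1 (R=0.8334): product = 0.8334
After component 2 (R=0.9212): product = 0.7677
After component 3 (R=0.9702): product = 0.7448
After component 4 (R=0.9162): product = 0.6824
After component 5 (R=0.9544): product = 0.6513
R_sys = 0.6513

0.6513


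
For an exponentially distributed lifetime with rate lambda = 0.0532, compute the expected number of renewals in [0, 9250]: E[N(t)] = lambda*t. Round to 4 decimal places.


lambda = 0.0532
t = 9250
E[N(t)] = lambda * t
E[N(t)] = 0.0532 * 9250
E[N(t)] = 492.1

492.1


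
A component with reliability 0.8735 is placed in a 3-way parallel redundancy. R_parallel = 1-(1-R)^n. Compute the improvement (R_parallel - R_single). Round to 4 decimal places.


R_single = 0.8735, n = 3
1 - R_single = 0.1265
(1 - R_single)^n = 0.1265^3 = 0.002
R_parallel = 1 - 0.002 = 0.998
Improvement = 0.998 - 0.8735
Improvement = 0.1245

0.1245


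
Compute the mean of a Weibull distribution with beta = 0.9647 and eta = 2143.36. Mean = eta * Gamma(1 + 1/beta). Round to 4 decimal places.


beta = 0.9647, eta = 2143.36
1/beta = 1.0366
1 + 1/beta = 2.0366
Gamma(2.0366) = 1.016
Mean = 2143.36 * 1.016
Mean = 2177.7094

2177.7094


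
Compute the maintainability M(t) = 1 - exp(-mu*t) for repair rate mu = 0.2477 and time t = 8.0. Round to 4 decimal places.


mu = 0.2477, t = 8.0
mu * t = 0.2477 * 8.0 = 1.9816
exp(-1.9816) = 0.1378
M(t) = 1 - 0.1378
M(t) = 0.8622

0.8622


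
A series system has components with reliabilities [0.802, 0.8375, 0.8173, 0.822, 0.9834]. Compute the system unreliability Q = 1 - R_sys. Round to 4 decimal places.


Components: [0.802, 0.8375, 0.8173, 0.822, 0.9834]
After component 1: product = 0.802
After component 2: product = 0.6717
After component 3: product = 0.549
After component 4: product = 0.4512
After component 5: product = 0.4438
R_sys = 0.4438
Q = 1 - 0.4438 = 0.5562

0.5562


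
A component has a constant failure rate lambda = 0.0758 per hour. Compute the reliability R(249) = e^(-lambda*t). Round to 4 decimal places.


lambda = 0.0758
t = 249
lambda * t = 18.8742
R(t) = e^(-18.8742)
R(t) = 0.0

0.0


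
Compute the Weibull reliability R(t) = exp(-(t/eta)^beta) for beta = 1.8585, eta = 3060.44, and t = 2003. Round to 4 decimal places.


beta = 1.8585, eta = 3060.44, t = 2003
t/eta = 2003 / 3060.44 = 0.6545
(t/eta)^beta = 0.6545^1.8585 = 0.4548
R(t) = exp(-0.4548)
R(t) = 0.6346

0.6346


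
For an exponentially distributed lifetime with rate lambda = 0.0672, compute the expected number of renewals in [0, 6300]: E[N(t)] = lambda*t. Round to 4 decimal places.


lambda = 0.0672
t = 6300
E[N(t)] = lambda * t
E[N(t)] = 0.0672 * 6300
E[N(t)] = 423.36

423.36


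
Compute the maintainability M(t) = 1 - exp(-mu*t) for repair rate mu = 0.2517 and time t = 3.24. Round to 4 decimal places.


mu = 0.2517, t = 3.24
mu * t = 0.2517 * 3.24 = 0.8155
exp(-0.8155) = 0.4424
M(t) = 1 - 0.4424
M(t) = 0.5576

0.5576


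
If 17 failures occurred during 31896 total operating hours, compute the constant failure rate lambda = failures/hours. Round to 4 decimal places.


failures = 17
total_hours = 31896
lambda = 17 / 31896
lambda = 0.0005

0.0005


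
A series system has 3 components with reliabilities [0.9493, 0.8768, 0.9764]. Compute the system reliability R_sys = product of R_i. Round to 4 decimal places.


Components: [0.9493, 0.8768, 0.9764]
After component 1 (R=0.9493): product = 0.9493
After component 2 (R=0.8768): product = 0.8323
After component 3 (R=0.9764): product = 0.8127
R_sys = 0.8127

0.8127


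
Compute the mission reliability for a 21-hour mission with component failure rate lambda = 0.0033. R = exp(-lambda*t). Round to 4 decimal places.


lambda = 0.0033
mission_time = 21
lambda * t = 0.0033 * 21 = 0.0693
R = exp(-0.0693)
R = 0.933

0.933


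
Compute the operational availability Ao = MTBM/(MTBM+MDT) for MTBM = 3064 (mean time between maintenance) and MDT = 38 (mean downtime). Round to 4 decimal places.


MTBM = 3064
MDT = 38
MTBM + MDT = 3102
Ao = 3064 / 3102
Ao = 0.9877

0.9877


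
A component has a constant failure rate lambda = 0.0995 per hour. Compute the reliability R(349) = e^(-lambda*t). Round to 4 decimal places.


lambda = 0.0995
t = 349
lambda * t = 34.7255
R(t) = e^(-34.7255)
R(t) = 0.0

0.0


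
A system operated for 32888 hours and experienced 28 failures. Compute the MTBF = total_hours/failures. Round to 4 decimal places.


total_hours = 32888
failures = 28
MTBF = 32888 / 28
MTBF = 1174.5714

1174.5714


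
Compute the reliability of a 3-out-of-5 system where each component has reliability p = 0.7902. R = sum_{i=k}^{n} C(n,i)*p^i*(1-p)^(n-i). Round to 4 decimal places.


k = 3, n = 5, p = 0.7902
i=3: C(5,3)=10 * 0.7902^3 * 0.2098^2 = 0.2172
i=4: C(5,4)=5 * 0.7902^4 * 0.2098^1 = 0.409
i=5: C(5,5)=1 * 0.7902^5 * 0.2098^0 = 0.3081
R = sum of terms = 0.9343

0.9343


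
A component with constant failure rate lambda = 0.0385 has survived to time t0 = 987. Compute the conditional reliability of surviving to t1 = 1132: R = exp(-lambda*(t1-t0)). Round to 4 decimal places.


lambda = 0.0385
t0 = 987, t1 = 1132
t1 - t0 = 145
lambda * (t1-t0) = 0.0385 * 145 = 5.5825
R = exp(-5.5825)
R = 0.0038

0.0038


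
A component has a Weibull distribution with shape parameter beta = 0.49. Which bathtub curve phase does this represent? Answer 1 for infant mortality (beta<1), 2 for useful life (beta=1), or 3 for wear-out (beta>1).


beta = 0.49
Compare beta to 1:
beta < 1 => infant mortality (phase 1)
beta = 1 => useful life (phase 2)
beta > 1 => wear-out (phase 3)
Since beta = 0.49, this is infant mortality (decreasing failure rate)
Phase = 1

1


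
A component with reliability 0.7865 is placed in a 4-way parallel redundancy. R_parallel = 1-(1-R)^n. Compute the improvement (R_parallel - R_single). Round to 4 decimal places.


R_single = 0.7865, n = 4
1 - R_single = 0.2135
(1 - R_single)^n = 0.2135^4 = 0.0021
R_parallel = 1 - 0.0021 = 0.9979
Improvement = 0.9979 - 0.7865
Improvement = 0.2114

0.2114


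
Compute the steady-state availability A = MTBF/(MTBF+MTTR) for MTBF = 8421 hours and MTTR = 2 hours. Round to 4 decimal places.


MTBF = 8421
MTTR = 2
MTBF + MTTR = 8423
A = 8421 / 8423
A = 0.9998

0.9998


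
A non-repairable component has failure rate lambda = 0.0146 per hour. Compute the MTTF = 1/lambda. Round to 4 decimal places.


lambda = 0.0146
MTTF = 1 / 0.0146
MTTF = 68.4932

68.4932


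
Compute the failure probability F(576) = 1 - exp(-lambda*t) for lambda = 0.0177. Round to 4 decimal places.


lambda = 0.0177, t = 576
lambda * t = 10.1952
exp(-10.1952) = 0.0
F(t) = 1 - 0.0
F(t) = 1.0

1.0


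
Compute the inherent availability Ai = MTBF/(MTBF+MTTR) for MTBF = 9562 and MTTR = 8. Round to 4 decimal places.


MTBF = 9562
MTTR = 8
MTBF + MTTR = 9570
Ai = 9562 / 9570
Ai = 0.9992

0.9992


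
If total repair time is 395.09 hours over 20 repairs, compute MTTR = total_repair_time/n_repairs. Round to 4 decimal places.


total_repair_time = 395.09
n_repairs = 20
MTTR = 395.09 / 20
MTTR = 19.7545

19.7545


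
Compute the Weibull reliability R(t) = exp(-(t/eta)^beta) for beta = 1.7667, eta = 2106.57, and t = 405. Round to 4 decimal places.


beta = 1.7667, eta = 2106.57, t = 405
t/eta = 405 / 2106.57 = 0.1923
(t/eta)^beta = 0.1923^1.7667 = 0.0543
R(t) = exp(-0.0543)
R(t) = 0.9471

0.9471


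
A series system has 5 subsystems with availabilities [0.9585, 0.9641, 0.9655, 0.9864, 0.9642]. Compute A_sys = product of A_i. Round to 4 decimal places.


Subsystems: [0.9585, 0.9641, 0.9655, 0.9864, 0.9642]
After subsystem 1 (A=0.9585): product = 0.9585
After subsystem 2 (A=0.9641): product = 0.9241
After subsystem 3 (A=0.9655): product = 0.8922
After subsystem 4 (A=0.9864): product = 0.8801
After subsystem 5 (A=0.9642): product = 0.8486
A_sys = 0.8486

0.8486


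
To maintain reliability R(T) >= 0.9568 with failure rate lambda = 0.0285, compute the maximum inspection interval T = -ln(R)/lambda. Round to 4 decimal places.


R_target = 0.9568
lambda = 0.0285
-ln(0.9568) = 0.0442
T = 0.0442 / 0.0285
T = 1.5495

1.5495


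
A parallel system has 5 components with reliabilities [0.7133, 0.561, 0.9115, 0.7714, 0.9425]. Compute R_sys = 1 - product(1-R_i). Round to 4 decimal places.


Components: [0.7133, 0.561, 0.9115, 0.7714, 0.9425]
(1 - 0.7133) = 0.2867, running product = 0.2867
(1 - 0.561) = 0.439, running product = 0.1259
(1 - 0.9115) = 0.0885, running product = 0.0111
(1 - 0.7714) = 0.2286, running product = 0.0025
(1 - 0.9425) = 0.0575, running product = 0.0001
Product of (1-R_i) = 0.0001
R_sys = 1 - 0.0001 = 0.9999

0.9999


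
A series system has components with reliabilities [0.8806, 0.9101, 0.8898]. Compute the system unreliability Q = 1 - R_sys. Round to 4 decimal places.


Components: [0.8806, 0.9101, 0.8898]
After component 1: product = 0.8806
After component 2: product = 0.8014
After component 3: product = 0.7131
R_sys = 0.7131
Q = 1 - 0.7131 = 0.2869

0.2869


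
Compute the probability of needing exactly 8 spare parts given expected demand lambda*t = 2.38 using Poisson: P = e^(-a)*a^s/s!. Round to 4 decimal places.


a = 2.38, s = 8
e^(-a) = e^(-2.38) = 0.0926
a^s = 2.38^8 = 1029.4746
s! = 40320
P = 0.0926 * 1029.4746 / 40320
P = 0.0024

0.0024


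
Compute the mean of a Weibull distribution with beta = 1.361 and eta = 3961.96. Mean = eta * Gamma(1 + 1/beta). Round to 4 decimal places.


beta = 1.361, eta = 3961.96
1/beta = 0.7348
1 + 1/beta = 1.7348
Gamma(1.7348) = 0.9157
Mean = 3961.96 * 0.9157
Mean = 3627.8996

3627.8996


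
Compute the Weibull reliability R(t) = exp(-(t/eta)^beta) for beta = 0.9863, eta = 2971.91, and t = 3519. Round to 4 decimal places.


beta = 0.9863, eta = 2971.91, t = 3519
t/eta = 3519 / 2971.91 = 1.1841
(t/eta)^beta = 1.1841^0.9863 = 1.1813
R(t) = exp(-1.1813)
R(t) = 0.3069

0.3069


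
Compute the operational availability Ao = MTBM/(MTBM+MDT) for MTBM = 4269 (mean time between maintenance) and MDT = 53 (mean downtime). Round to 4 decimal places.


MTBM = 4269
MDT = 53
MTBM + MDT = 4322
Ao = 4269 / 4322
Ao = 0.9877

0.9877


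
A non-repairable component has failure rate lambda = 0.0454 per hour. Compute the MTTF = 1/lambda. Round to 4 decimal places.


lambda = 0.0454
MTTF = 1 / 0.0454
MTTF = 22.0264

22.0264


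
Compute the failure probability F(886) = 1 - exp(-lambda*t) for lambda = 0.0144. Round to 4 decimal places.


lambda = 0.0144, t = 886
lambda * t = 12.7584
exp(-12.7584) = 0.0
F(t) = 1 - 0.0
F(t) = 1.0

1.0


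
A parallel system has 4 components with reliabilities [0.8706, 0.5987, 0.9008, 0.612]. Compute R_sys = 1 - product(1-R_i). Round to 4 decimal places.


Components: [0.8706, 0.5987, 0.9008, 0.612]
(1 - 0.8706) = 0.1294, running product = 0.1294
(1 - 0.5987) = 0.4013, running product = 0.0519
(1 - 0.9008) = 0.0992, running product = 0.0052
(1 - 0.612) = 0.388, running product = 0.002
Product of (1-R_i) = 0.002
R_sys = 1 - 0.002 = 0.998

0.998


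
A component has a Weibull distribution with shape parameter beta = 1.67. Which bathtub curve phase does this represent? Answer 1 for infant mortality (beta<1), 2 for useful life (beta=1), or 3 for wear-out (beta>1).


beta = 1.67
Compare beta to 1:
beta < 1 => infant mortality (phase 1)
beta = 1 => useful life (phase 2)
beta > 1 => wear-out (phase 3)
Since beta = 1.67, this is wear-out (increasing failure rate)
Phase = 3

3


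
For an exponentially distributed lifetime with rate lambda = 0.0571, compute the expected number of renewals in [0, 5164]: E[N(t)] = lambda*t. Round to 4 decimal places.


lambda = 0.0571
t = 5164
E[N(t)] = lambda * t
E[N(t)] = 0.0571 * 5164
E[N(t)] = 294.8644

294.8644


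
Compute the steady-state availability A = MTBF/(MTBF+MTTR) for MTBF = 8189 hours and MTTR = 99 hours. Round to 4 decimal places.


MTBF = 8189
MTTR = 99
MTBF + MTTR = 8288
A = 8189 / 8288
A = 0.9881

0.9881


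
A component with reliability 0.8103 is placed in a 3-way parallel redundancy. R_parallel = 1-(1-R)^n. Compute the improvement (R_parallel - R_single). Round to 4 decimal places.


R_single = 0.8103, n = 3
1 - R_single = 0.1897
(1 - R_single)^n = 0.1897^3 = 0.0068
R_parallel = 1 - 0.0068 = 0.9932
Improvement = 0.9932 - 0.8103
Improvement = 0.1829

0.1829


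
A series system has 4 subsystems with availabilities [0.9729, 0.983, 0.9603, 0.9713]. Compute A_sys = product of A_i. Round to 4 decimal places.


Subsystems: [0.9729, 0.983, 0.9603, 0.9713]
After subsystem 1 (A=0.9729): product = 0.9729
After subsystem 2 (A=0.983): product = 0.9564
After subsystem 3 (A=0.9603): product = 0.9184
After subsystem 4 (A=0.9713): product = 0.892
A_sys = 0.892

0.892


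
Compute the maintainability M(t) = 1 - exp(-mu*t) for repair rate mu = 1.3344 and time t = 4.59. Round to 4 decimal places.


mu = 1.3344, t = 4.59
mu * t = 1.3344 * 4.59 = 6.1249
exp(-6.1249) = 0.0022
M(t) = 1 - 0.0022
M(t) = 0.9978

0.9978


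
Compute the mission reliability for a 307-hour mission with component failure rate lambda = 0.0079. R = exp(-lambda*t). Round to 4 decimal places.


lambda = 0.0079
mission_time = 307
lambda * t = 0.0079 * 307 = 2.4253
R = exp(-2.4253)
R = 0.0885

0.0885


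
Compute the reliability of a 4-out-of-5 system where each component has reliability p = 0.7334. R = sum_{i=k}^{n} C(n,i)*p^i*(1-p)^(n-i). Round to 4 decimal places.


k = 4, n = 5, p = 0.7334
i=4: C(5,4)=5 * 0.7334^4 * 0.2666^1 = 0.3857
i=5: C(5,5)=1 * 0.7334^5 * 0.2666^0 = 0.2122
R = sum of terms = 0.5978

0.5978


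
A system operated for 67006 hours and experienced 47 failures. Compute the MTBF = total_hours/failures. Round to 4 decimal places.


total_hours = 67006
failures = 47
MTBF = 67006 / 47
MTBF = 1425.6596

1425.6596


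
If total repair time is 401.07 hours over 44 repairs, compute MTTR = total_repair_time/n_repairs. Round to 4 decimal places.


total_repair_time = 401.07
n_repairs = 44
MTTR = 401.07 / 44
MTTR = 9.1152

9.1152


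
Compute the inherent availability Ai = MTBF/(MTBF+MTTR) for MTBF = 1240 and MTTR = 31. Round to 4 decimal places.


MTBF = 1240
MTTR = 31
MTBF + MTTR = 1271
Ai = 1240 / 1271
Ai = 0.9756

0.9756


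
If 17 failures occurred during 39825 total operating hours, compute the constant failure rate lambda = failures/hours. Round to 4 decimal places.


failures = 17
total_hours = 39825
lambda = 17 / 39825
lambda = 0.0004

0.0004


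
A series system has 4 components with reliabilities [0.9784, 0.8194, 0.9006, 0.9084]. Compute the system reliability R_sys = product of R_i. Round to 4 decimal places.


Components: [0.9784, 0.8194, 0.9006, 0.9084]
After component 1 (R=0.9784): product = 0.9784
After component 2 (R=0.8194): product = 0.8017
After component 3 (R=0.9006): product = 0.722
After component 4 (R=0.9084): product = 0.6559
R_sys = 0.6559

0.6559


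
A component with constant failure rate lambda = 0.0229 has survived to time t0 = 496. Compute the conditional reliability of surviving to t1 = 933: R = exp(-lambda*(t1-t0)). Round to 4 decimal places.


lambda = 0.0229
t0 = 496, t1 = 933
t1 - t0 = 437
lambda * (t1-t0) = 0.0229 * 437 = 10.0073
R = exp(-10.0073)
R = 0.0

0.0


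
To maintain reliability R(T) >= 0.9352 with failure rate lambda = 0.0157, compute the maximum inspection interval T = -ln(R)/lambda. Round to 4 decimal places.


R_target = 0.9352
lambda = 0.0157
-ln(0.9352) = 0.067
T = 0.067 / 0.0157
T = 4.2672

4.2672


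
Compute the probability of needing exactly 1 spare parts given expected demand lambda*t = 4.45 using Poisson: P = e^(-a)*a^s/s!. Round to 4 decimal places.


a = 4.45, s = 1
e^(-a) = e^(-4.45) = 0.0117
a^s = 4.45^1 = 4.45
s! = 1
P = 0.0117 * 4.45 / 1
P = 0.052

0.052


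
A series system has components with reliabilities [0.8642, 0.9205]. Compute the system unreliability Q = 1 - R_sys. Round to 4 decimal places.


Components: [0.8642, 0.9205]
After component 1: product = 0.8642
After component 2: product = 0.7955
R_sys = 0.7955
Q = 1 - 0.7955 = 0.2045

0.2045


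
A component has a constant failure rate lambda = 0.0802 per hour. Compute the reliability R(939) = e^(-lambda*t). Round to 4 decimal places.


lambda = 0.0802
t = 939
lambda * t = 75.3078
R(t) = e^(-75.3078)
R(t) = 0.0

0.0


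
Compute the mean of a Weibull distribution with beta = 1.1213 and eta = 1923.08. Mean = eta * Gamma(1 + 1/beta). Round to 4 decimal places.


beta = 1.1213, eta = 1923.08
1/beta = 0.8918
1 + 1/beta = 1.8918
Gamma(1.8918) = 0.959
Mean = 1923.08 * 0.959
Mean = 1844.2155

1844.2155


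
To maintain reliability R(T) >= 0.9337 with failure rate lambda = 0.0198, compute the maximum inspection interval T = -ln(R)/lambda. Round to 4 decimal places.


R_target = 0.9337
lambda = 0.0198
-ln(0.9337) = 0.0686
T = 0.0686 / 0.0198
T = 3.4647

3.4647


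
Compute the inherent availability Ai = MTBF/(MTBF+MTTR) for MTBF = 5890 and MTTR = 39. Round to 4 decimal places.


MTBF = 5890
MTTR = 39
MTBF + MTTR = 5929
Ai = 5890 / 5929
Ai = 0.9934

0.9934


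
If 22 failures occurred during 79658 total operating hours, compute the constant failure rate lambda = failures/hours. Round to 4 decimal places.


failures = 22
total_hours = 79658
lambda = 22 / 79658
lambda = 0.0003

0.0003


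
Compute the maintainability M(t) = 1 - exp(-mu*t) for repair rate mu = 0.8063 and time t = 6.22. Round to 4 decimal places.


mu = 0.8063, t = 6.22
mu * t = 0.8063 * 6.22 = 5.0152
exp(-5.0152) = 0.0066
M(t) = 1 - 0.0066
M(t) = 0.9934

0.9934


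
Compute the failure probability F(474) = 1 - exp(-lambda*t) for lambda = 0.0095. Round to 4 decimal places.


lambda = 0.0095, t = 474
lambda * t = 4.503
exp(-4.503) = 0.0111
F(t) = 1 - 0.0111
F(t) = 0.9889

0.9889


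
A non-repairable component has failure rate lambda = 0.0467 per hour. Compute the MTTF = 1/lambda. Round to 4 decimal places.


lambda = 0.0467
MTTF = 1 / 0.0467
MTTF = 21.4133

21.4133


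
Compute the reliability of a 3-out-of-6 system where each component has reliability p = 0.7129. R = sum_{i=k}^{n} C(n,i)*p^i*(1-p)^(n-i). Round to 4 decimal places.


k = 3, n = 6, p = 0.7129
i=3: C(6,3)=20 * 0.7129^3 * 0.2871^3 = 0.1715
i=4: C(6,4)=15 * 0.7129^4 * 0.2871^2 = 0.3194
i=5: C(6,5)=6 * 0.7129^5 * 0.2871^1 = 0.3172
i=6: C(6,6)=1 * 0.7129^6 * 0.2871^0 = 0.1313
R = sum of terms = 0.9393

0.9393


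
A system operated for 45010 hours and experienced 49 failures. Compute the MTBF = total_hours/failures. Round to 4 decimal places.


total_hours = 45010
failures = 49
MTBF = 45010 / 49
MTBF = 918.5714

918.5714


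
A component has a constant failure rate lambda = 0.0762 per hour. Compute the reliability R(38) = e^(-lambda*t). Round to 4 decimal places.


lambda = 0.0762
t = 38
lambda * t = 2.8956
R(t) = e^(-2.8956)
R(t) = 0.0553

0.0553


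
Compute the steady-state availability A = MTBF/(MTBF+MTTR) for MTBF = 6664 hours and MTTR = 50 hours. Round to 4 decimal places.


MTBF = 6664
MTTR = 50
MTBF + MTTR = 6714
A = 6664 / 6714
A = 0.9926

0.9926


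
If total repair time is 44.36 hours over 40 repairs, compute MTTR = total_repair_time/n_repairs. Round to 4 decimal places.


total_repair_time = 44.36
n_repairs = 40
MTTR = 44.36 / 40
MTTR = 1.109

1.109
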